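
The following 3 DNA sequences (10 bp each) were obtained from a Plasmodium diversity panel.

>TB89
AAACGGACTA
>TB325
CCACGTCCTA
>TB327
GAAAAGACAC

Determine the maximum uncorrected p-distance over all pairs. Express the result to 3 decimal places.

Pairwise Hamming distances:
  TB89 vs TB325: 4
  TB89 vs TB327: 5
  TB325 vs TB327: 8
The largest is 8 mismatches, between TB325 and TB327; p = 8/10 = 0.800.

0.800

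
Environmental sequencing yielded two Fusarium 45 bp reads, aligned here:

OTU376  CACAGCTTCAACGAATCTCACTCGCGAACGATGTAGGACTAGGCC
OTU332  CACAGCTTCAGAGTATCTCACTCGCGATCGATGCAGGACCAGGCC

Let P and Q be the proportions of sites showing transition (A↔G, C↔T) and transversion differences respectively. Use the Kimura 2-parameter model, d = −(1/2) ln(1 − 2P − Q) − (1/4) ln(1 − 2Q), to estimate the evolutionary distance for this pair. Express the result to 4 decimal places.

0.1473

The sequences differ at positions 11 (A/G, transition), 12 (C/A, transversion), 14 (A/T, transversion), 28 (A/T, transversion), 34 (T/C, transition), 40 (T/C, transition).
Of the 6 differences, 3 transitions and 3 transversions over 45 sites: P = 3/45 = 0.066667, Q = 3/45 = 0.066667.
d = −0.5·ln(0.799999) − 0.25·ln(0.866666) = −0.5·(-0.223145) − 0.25·(-0.143102) = 0.1473.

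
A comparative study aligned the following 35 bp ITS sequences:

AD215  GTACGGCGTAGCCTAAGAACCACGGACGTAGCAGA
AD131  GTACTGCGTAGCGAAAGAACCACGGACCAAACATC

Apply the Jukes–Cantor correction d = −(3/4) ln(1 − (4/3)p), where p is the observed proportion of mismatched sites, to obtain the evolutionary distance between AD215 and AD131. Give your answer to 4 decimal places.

0.2726

Differing sites — 5:G/T; 13:C/G; 14:T/A; 28:G/C; 29:T/A; 31:G/A; 34:G/T; 35:A/C.
p = 8/35 = 0.228571.
d = −0.75 · ln(1 − (4/3)·0.228571) = −0.75 · ln(0.695239) = −0.75 · (-0.363500) = 0.2726.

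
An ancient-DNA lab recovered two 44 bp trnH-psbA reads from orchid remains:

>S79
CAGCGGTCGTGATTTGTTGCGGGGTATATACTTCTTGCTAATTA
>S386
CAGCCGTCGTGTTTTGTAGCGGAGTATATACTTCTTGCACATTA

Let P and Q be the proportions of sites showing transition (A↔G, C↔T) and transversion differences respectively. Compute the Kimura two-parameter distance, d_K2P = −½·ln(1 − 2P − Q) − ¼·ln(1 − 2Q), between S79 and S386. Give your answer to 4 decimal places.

Differing sites — 5:G/C (Tv); 12:A/T (Tv); 18:T/A (Tv); 23:G/A (Ti); 39:T/A (Tv); 40:A/C (Tv).
Of the 6 differences, 1 transition and 5 transversions over 44 sites: P = 1/44 = 0.022727, Q = 5/44 = 0.113636.
d = −0.5·ln(0.840910) − 0.25·ln(0.772728) = −0.5·(-0.173271) − 0.25·(-0.257828) = 0.1511.

0.1511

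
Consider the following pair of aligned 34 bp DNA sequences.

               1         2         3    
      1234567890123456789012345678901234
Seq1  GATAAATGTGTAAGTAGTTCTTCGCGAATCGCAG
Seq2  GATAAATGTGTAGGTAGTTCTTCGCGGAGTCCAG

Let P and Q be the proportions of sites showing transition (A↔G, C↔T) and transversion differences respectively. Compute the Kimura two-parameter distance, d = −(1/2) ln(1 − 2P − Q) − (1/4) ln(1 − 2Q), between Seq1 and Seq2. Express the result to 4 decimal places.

The sequences differ at positions 13 (A/G, transition), 27 (A/G, transition), 29 (T/G, transversion), 30 (C/T, transition), 31 (G/C, transversion).
Of the 5 differences, 3 transitions and 2 transversions over 34 sites: P = 3/34 = 0.088235, Q = 2/34 = 0.058824.
d = −0.5·ln(0.764706) − 0.25·ln(0.882352) = −0.5·(-0.268264) − 0.25·(-0.125164) = 0.1654.

0.1654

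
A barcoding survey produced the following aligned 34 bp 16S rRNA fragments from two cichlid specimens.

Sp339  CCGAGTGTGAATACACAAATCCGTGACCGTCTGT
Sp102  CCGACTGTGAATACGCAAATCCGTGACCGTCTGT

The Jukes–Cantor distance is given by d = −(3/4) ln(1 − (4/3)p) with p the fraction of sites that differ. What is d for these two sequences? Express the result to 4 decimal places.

Differing sites — 5:G/C; 15:A/G.
p = 2/34 = 0.058824.
d = −0.75 · ln(1 − (4/3)·0.058824) = −0.75 · ln(0.921568) = −0.75 · (-0.081679) = 0.0613.

0.0613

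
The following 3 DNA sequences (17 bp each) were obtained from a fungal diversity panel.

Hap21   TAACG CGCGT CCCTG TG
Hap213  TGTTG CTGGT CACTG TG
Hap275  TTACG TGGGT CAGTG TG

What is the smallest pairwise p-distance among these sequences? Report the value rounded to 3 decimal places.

0.294

Pairwise Hamming distances:
  Hap21 vs Hap213: 6
  Hap21 vs Hap275: 5
  Hap213 vs Hap275: 6
The smallest is 5 mismatches, between Hap21 and Hap275; p = 5/17 = 0.294.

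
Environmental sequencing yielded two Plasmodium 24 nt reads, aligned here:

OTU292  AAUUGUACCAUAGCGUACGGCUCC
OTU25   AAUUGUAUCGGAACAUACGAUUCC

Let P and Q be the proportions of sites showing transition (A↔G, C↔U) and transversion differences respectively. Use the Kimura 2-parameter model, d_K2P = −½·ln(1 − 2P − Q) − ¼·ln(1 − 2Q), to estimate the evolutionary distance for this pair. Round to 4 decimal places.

0.4118

Mismatches occur at site 8 (C/U, transition), site 10 (A/G, transition), site 11 (U/G, transversion), site 13 (G/A, transition), site 15 (G/A, transition), site 20 (G/A, transition), site 21 (C/U, transition).
Of the 7 differences, 6 transitions and 1 transversion over 24 sites: P = 6/24 = 0.250000, Q = 1/24 = 0.041667.
d = −0.5·ln(0.458333) − 0.25·ln(0.916666) = −0.5·(-0.780159) − 0.25·(-0.087012) = 0.4118.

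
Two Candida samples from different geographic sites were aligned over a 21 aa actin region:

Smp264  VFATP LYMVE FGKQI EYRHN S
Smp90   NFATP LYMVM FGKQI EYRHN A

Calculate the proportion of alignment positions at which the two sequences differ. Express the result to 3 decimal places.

0.143

Mismatches occur at site 1 (V/N), site 10 (E/M), site 21 (S/A).
There are 3 differences over 21 sites, so p = 3/21 = 0.143.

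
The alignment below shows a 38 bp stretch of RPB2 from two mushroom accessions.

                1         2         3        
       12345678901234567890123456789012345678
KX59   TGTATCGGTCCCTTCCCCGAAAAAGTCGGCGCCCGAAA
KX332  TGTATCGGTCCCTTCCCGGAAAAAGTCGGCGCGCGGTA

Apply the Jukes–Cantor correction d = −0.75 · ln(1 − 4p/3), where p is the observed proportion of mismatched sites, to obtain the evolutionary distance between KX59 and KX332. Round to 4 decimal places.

0.1134

The sequences differ at positions 18 (C/G), 33 (C/G), 36 (A/G), 37 (A/T).
p = 4/38 = 0.105263.
d = −0.75 · ln(1 − (4/3)·0.105263) = −0.75 · ln(0.859649) = −0.75 · (-0.151231) = 0.1134.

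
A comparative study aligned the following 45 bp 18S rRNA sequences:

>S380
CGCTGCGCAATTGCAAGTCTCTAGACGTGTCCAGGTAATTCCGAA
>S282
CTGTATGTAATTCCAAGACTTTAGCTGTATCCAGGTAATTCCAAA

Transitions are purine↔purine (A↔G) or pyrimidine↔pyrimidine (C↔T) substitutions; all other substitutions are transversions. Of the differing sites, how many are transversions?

5

Differing sites — 2:G/T (Tv); 3:C/G (Tv); 5:G/A (Ti); 6:C/T (Ti); 8:C/T (Ti); 13:G/C (Tv); 18:T/A (Tv); 21:C/T (Ti); 25:A/C (Tv); 26:C/T (Ti); 29:G/A (Ti); 43:G/A (Ti).
Of the 12 differences, 7 transitions and 5 transversions, so the answer is 5.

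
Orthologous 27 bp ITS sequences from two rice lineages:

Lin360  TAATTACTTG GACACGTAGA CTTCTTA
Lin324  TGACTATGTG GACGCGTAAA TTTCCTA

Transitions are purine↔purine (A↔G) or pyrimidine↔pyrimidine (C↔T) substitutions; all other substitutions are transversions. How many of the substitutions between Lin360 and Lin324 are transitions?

Mismatches occur at site 2 (A→G, transition), site 4 (T→C, transition), site 7 (C→T, transition), site 8 (T→G, transversion), site 14 (A→G, transition), site 19 (G→A, transition), site 21 (C→T, transition), site 25 (T→C, transition).
Of the 8 differences, 7 transitions and 1 transversion, so the answer is 7.

7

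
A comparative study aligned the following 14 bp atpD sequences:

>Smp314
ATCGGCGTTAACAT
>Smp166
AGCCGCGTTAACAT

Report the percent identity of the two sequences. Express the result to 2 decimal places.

Mismatches occur at site 2 (T/G), site 4 (G/C).
12 of the 14 sites match, so the percent identity is 12/14 × 100 = 85.71%.

85.71%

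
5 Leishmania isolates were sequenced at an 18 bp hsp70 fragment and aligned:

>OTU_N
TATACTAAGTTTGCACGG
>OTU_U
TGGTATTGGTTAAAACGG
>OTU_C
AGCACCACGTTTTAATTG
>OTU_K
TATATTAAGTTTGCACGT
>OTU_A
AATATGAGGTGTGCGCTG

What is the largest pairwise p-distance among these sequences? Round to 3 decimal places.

0.722

Pairwise Hamming distances:
  OTU_N vs OTU_U: 9
  OTU_N vs OTU_C: 9
  OTU_N vs OTU_K: 2
  OTU_N vs OTU_A: 7
  OTU_U vs OTU_C: 11
  OTU_U vs OTU_K: 10
  OTU_U vs OTU_A: 13
  OTU_C vs OTU_K: 11
  OTU_C vs OTU_A: 10
  OTU_K vs OTU_A: 7
The largest is 13 mismatches, between OTU_U and OTU_A; p = 13/18 = 0.722.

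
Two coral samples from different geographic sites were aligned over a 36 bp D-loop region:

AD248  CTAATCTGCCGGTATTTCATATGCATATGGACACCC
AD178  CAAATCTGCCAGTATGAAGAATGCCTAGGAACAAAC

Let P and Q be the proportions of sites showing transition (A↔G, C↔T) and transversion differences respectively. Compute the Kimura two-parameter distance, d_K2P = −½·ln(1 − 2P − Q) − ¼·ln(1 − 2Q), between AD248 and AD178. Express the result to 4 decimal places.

0.4428

The sequences differ at positions 2 (T/A, transversion), 11 (G/A, transition), 16 (T/G, transversion), 17 (T/A, transversion), 18 (C/A, transversion), 19 (A/G, transition), 20 (T/A, transversion), 25 (A/C, transversion), 28 (T/G, transversion), 30 (G/A, transition), 34 (C/A, transversion), 35 (C/A, transversion).
Of the 12 differences, 3 transitions and 9 transversions over 36 sites: P = 3/36 = 0.083333, Q = 9/36 = 0.250000.
d = −0.5·ln(0.583334) − 0.25·ln(0.500000) = −0.5·(-0.538995) − 0.25·(-0.693147) = 0.4428.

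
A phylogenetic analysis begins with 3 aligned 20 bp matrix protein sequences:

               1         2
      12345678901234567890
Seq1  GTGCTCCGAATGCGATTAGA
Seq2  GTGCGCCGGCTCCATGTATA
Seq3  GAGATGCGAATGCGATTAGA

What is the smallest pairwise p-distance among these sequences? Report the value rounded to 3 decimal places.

0.150

Pairwise Hamming distances:
  Seq1 vs Seq2: 8
  Seq1 vs Seq3: 3
  Seq2 vs Seq3: 11
The smallest is 3 mismatches, between Seq1 and Seq3; p = 3/20 = 0.150.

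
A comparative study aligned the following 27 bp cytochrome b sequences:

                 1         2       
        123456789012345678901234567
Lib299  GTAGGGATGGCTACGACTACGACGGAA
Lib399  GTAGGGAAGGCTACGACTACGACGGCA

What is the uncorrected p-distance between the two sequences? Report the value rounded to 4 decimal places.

Mismatches occur at site 8 (T↔A), site 26 (A↔C).
There are 2 differences over 27 sites, so p = 2/27 = 0.0741.

0.0741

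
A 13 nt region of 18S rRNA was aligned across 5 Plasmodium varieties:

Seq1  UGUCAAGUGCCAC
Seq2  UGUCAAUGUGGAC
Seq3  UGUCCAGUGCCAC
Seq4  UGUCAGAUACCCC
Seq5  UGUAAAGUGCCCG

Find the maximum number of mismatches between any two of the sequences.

Pairwise Hamming distances:
  Seq1 vs Seq2: 5
  Seq1 vs Seq3: 1
  Seq1 vs Seq4: 4
  Seq1 vs Seq5: 3
  Seq2 vs Seq3: 6
  Seq2 vs Seq4: 7
  Seq2 vs Seq5: 8
  Seq3 vs Seq4: 5
  Seq3 vs Seq5: 4
  Seq4 vs Seq5: 5
The largest is 8, between Seq2 and Seq5.

8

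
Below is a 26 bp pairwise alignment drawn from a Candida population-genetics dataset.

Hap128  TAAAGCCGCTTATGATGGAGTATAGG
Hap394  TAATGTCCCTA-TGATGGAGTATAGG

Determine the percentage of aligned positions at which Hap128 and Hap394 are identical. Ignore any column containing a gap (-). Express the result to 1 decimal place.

84.0%

Excluding the 1 gap column leaves 25 comparable sites.
Differing sites — 4:A/T; 6:C/T; 8:G/C; 11:T/A.
21 of the 25 comparable sites match, so the percent identity is 21/25 × 100 = 84.0%.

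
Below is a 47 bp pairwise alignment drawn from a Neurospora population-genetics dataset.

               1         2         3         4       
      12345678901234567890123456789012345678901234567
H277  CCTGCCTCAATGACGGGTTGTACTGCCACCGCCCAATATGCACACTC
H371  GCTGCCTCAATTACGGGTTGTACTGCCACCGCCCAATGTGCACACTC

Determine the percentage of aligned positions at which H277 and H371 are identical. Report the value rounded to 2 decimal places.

93.62%

The sequences differ at positions 1 (C/G), 12 (G/T), 38 (A/G).
44 of the 47 sites match, so the percent identity is 44/47 × 100 = 93.62%.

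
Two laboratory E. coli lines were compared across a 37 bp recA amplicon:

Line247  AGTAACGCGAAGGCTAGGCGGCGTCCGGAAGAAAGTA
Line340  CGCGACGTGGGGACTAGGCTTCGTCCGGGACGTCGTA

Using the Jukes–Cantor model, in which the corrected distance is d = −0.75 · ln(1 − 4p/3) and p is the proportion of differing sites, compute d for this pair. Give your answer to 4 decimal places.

Mismatches occur at site 1 (A/C), site 3 (T/C), site 4 (A/G), site 8 (C/T), site 10 (A/G), site 11 (A/G), site 13 (G/A), site 20 (G/T), site 21 (G/T), site 29 (A/G), site 31 (G/C), site 32 (A/G), site 33 (A/T), site 34 (A/C).
p = 14/37 = 0.378378.
d = −0.75 · ln(1 − (4/3)·0.378378) = −0.75 · ln(0.495496) = −0.75 · (-0.702196) = 0.5266.

0.5266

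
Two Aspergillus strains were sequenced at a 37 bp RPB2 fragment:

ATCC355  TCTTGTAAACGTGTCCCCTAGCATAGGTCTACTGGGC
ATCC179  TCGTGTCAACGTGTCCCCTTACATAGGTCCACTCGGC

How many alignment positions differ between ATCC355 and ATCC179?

6

Differing sites — 3:T/G; 7:A/C; 20:A/T; 21:G/A; 30:T/C; 34:G/C.
That gives 6 mismatches out of 37 aligned sites, so the Hamming distance is 6.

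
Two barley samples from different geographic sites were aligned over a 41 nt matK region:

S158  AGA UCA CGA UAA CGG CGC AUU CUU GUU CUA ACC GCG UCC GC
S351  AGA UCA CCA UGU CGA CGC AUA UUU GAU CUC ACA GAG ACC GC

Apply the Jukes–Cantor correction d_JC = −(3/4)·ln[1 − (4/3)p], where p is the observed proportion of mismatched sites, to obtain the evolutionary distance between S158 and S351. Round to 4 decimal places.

0.3321

Mismatches occur at site 8 (G↔C), site 11 (A↔G), site 12 (A↔U), site 15 (G↔A), site 21 (U↔A), site 22 (C↔U), site 26 (U↔A), site 30 (A↔C), site 33 (C↔A), site 35 (C↔A), site 37 (U↔A).
p = 11/41 = 0.268293.
d = −0.75 · ln(1 − (4/3)·0.268293) = −0.75 · ln(0.642276) = −0.75 · (-0.442737) = 0.3321.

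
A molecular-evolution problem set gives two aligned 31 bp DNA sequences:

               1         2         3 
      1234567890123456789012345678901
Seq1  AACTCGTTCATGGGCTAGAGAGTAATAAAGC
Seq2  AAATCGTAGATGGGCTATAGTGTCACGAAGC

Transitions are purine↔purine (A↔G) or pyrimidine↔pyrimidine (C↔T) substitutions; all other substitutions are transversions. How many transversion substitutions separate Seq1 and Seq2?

Differing sites — 3:C/A (Tv); 8:T/A (Tv); 9:C/G (Tv); 18:G/T (Tv); 21:A/T (Tv); 24:A/C (Tv); 26:T/C (Ti); 27:A/G (Ti).
Of the 8 differences, 2 transitions and 6 transversions, so the answer is 6.

6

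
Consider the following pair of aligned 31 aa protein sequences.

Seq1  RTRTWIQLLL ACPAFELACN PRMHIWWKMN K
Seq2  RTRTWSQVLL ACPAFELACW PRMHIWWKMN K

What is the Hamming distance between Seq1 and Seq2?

3

Mismatches occur at site 6 (I→S), site 8 (L→V), site 20 (N→W).
That gives 3 mismatches out of 31 aligned sites, so the Hamming distance is 3.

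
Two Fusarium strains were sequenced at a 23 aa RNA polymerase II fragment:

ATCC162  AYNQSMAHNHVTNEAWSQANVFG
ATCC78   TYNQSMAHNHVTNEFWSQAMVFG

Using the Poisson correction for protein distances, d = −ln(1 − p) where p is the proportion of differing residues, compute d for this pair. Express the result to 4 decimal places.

0.1398

Mismatches occur at site 1 (A→T), site 15 (A→F), site 20 (N→M).
p = 3/23 = 0.130435.
d = −ln(1 − 0.130435) = −ln(0.869565) = 0.1398.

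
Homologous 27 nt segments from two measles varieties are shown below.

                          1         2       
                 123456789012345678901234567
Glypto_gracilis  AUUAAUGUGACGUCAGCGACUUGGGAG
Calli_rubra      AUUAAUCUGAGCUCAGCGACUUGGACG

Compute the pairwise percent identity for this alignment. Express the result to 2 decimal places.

81.48%

The sequences differ at positions 7 (G/C), 11 (C/G), 12 (G/C), 25 (G/A), 26 (A/C).
22 of the 27 sites match, so the percent identity is 22/27 × 100 = 81.48%.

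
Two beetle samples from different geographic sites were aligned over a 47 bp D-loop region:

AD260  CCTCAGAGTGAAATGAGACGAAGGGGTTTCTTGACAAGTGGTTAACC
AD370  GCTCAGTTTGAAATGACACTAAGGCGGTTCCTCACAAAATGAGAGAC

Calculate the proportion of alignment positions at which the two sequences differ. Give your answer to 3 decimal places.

0.340

The sequences differ at positions 1 (C/G), 7 (A/T), 8 (G/T), 17 (G/C), 20 (G/T), 25 (G/C), 27 (T/G), 31 (T/C), 33 (G/C), 38 (G/A), 39 (T/A), 40 (G/T), 42 (T/A), 43 (T/G), 45 (A/G), 46 (C/A).
There are 16 differences over 47 sites, so p = 16/47 = 0.340.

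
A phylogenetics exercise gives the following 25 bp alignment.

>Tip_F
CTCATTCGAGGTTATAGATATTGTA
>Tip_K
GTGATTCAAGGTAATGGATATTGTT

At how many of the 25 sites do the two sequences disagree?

6

Mismatches occur at site 1 (C/G), site 3 (C/G), site 8 (G/A), site 13 (T/A), site 16 (A/G), site 25 (A/T).
That gives 6 mismatches out of 25 aligned sites, so the Hamming distance is 6.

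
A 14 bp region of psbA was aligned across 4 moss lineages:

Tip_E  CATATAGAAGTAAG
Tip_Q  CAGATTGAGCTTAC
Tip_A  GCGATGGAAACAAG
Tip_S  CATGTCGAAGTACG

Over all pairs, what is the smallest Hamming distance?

3

Pairwise Hamming distances:
  Tip_E vs Tip_Q: 6
  Tip_E vs Tip_A: 6
  Tip_E vs Tip_S: 3
  Tip_Q vs Tip_A: 8
  Tip_Q vs Tip_S: 8
  Tip_A vs Tip_S: 8
The smallest is 3, between Tip_E and Tip_S.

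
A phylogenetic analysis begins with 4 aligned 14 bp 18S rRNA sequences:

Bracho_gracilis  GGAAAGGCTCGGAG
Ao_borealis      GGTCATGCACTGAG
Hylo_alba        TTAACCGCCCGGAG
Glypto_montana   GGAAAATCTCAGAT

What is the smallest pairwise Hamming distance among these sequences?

4

Pairwise Hamming distances:
  Bracho_gracilis vs Ao_borealis: 5
  Bracho_gracilis vs Hylo_alba: 5
  Bracho_gracilis vs Glypto_montana: 4
  Ao_borealis vs Hylo_alba: 8
  Ao_borealis vs Glypto_montana: 7
  Hylo_alba vs Glypto_montana: 8
The smallest is 4, between Bracho_gracilis and Glypto_montana.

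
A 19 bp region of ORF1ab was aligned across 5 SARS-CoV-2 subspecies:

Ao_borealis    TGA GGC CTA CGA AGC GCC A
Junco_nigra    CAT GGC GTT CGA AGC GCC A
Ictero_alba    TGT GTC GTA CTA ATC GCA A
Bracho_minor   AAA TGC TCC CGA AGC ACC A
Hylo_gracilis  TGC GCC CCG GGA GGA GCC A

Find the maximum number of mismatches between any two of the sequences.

Pairwise Hamming distances:
  Ao_borealis vs Junco_nigra: 5
  Ao_borealis vs Ictero_alba: 6
  Ao_borealis vs Bracho_minor: 7
  Ao_borealis vs Hylo_gracilis: 7
  Junco_nigra vs Ictero_alba: 7
  Junco_nigra vs Bracho_minor: 7
  Junco_nigra vs Hylo_gracilis: 10
  Ictero_alba vs Bracho_minor: 12
  Ictero_alba vs Hylo_gracilis: 11
  Bracho_minor vs Hylo_gracilis: 11
The largest is 12, between Ictero_alba and Bracho_minor.

12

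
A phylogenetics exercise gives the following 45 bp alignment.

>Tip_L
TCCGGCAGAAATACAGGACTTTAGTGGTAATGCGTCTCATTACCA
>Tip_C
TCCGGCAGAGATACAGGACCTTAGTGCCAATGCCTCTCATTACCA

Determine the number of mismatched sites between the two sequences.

Mismatches occur at site 10 (A→G), site 20 (T→C), site 27 (G→C), site 28 (T→C), site 34 (G→C).
That gives 5 mismatches out of 45 aligned sites, so the Hamming distance is 5.

5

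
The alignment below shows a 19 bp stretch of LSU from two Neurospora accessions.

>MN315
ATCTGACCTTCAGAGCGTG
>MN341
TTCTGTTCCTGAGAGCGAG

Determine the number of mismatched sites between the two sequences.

Differing sites — 1:A/T; 6:A/T; 7:C/T; 9:T/C; 11:C/G; 18:T/A.
That gives 6 mismatches out of 19 aligned sites, so the Hamming distance is 6.

6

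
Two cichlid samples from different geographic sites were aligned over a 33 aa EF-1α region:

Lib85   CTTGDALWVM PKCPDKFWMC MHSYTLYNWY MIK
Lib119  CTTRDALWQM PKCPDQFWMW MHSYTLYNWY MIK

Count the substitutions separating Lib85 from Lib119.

4

Differing sites — 4:G/R; 9:V/Q; 16:K/Q; 20:C/W.
That gives 4 mismatches out of 33 aligned sites, so the Hamming distance is 4.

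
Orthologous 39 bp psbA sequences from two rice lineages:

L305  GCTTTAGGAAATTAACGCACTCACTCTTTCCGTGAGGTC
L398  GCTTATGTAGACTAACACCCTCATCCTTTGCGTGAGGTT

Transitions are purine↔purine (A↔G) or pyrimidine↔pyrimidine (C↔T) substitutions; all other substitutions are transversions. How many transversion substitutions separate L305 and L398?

5

Mismatches occur at site 5 (T↔A, transversion), site 6 (A↔T, transversion), site 8 (G↔T, transversion), site 10 (A↔G, transition), site 12 (T↔C, transition), site 17 (G↔A, transition), site 19 (A↔C, transversion), site 24 (C↔T, transition), site 25 (T↔C, transition), site 30 (C↔G, transversion), site 39 (C↔T, transition).
Of the 11 differences, 6 transitions and 5 transversions, so the answer is 5.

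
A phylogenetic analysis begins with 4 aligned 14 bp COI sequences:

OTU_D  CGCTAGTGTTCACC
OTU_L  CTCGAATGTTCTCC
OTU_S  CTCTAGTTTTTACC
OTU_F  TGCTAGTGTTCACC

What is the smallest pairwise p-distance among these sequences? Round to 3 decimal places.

Pairwise Hamming distances:
  OTU_D vs OTU_L: 4
  OTU_D vs OTU_S: 3
  OTU_D vs OTU_F: 1
  OTU_L vs OTU_S: 5
  OTU_L vs OTU_F: 5
  OTU_S vs OTU_F: 4
The smallest is 1 mismatch, between OTU_D and OTU_F; p = 1/14 = 0.071.

0.071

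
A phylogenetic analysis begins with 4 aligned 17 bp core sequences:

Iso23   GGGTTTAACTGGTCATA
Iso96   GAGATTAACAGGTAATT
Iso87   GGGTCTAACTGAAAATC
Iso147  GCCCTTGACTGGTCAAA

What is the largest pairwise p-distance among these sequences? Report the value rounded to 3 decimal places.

0.588

Pairwise Hamming distances:
  Iso23 vs Iso96: 5
  Iso23 vs Iso87: 5
  Iso23 vs Iso147: 5
  Iso96 vs Iso87: 7
  Iso96 vs Iso147: 8
  Iso87 vs Iso147: 10
The largest is 10 mismatches, between Iso87 and Iso147; p = 10/17 = 0.588.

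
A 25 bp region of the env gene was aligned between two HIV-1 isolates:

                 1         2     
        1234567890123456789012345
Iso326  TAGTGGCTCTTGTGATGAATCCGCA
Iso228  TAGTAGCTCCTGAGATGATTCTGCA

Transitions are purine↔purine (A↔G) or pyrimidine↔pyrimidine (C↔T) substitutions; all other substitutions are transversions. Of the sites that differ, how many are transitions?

3

Mismatches occur at site 5 (G→A, transition), site 10 (T→C, transition), site 13 (T→A, transversion), site 19 (A→T, transversion), site 22 (C→T, transition).
Of the 5 differences, 3 transitions and 2 transversions, so the answer is 3.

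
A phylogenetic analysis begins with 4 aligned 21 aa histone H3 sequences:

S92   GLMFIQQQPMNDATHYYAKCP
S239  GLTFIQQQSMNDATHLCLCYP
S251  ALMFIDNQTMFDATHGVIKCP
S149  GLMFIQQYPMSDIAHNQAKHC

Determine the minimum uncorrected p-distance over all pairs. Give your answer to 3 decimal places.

0.333

Pairwise Hamming distances:
  S92 vs S239: 7
  S92 vs S251: 8
  S92 vs S149: 8
  S239 vs S251: 11
  S239 vs S149: 12
  S251 vs S149: 13
The smallest is 7 mismatches, between S92 and S239; p = 7/21 = 0.333.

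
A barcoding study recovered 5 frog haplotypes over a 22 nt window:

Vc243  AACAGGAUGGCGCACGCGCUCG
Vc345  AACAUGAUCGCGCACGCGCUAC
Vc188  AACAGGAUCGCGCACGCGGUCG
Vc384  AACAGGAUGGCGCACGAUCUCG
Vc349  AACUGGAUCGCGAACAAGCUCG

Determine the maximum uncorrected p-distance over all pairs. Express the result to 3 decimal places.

Pairwise Hamming distances:
  Vc243 vs Vc345: 4
  Vc243 vs Vc188: 2
  Vc243 vs Vc384: 2
  Vc243 vs Vc349: 5
  Vc345 vs Vc188: 4
  Vc345 vs Vc384: 6
  Vc345 vs Vc349: 7
  Vc188 vs Vc384: 4
  Vc188 vs Vc349: 5
  Vc384 vs Vc349: 5
The largest is 7 mismatches, between Vc345 and Vc349; p = 7/22 = 0.318.

0.318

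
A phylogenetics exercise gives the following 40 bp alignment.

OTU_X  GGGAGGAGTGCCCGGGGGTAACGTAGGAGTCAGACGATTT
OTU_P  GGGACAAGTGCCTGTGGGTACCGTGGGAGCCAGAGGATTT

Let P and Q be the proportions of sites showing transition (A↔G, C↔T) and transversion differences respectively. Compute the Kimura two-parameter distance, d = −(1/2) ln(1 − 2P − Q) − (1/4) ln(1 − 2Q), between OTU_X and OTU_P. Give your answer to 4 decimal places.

0.2341

Mismatches occur at site 5 (G↔C, transversion), site 6 (G↔A, transition), site 13 (C↔T, transition), site 15 (G↔T, transversion), site 21 (A↔C, transversion), site 25 (A↔G, transition), site 30 (T↔C, transition), site 35 (C↔G, transversion).
Of the 8 differences, 4 transitions and 4 transversions over 40 sites: P = 4/40 = 0.100000, Q = 4/40 = 0.100000.
d = −0.5·ln(0.700000) − 0.25·ln(0.800000) = −0.5·(-0.356675) − 0.25·(-0.223144) = 0.2341.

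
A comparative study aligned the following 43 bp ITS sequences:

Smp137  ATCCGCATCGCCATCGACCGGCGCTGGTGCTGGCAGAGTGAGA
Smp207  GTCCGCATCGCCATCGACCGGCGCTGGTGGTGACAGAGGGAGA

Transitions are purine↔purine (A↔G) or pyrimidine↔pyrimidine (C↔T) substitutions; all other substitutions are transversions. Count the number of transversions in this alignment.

The sequences differ at positions 1 (A/G, transition), 30 (C/G, transversion), 33 (G/A, transition), 39 (T/G, transversion).
Of the 4 differences, 2 transitions and 2 transversions, so the answer is 2.

2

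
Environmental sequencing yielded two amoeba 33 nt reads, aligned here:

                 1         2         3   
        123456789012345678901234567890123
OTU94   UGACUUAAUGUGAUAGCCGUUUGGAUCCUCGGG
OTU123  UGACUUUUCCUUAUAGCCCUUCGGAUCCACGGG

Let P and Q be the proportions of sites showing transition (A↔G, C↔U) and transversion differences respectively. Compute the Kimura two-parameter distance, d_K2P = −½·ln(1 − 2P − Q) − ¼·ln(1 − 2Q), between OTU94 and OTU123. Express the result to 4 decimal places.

Differing sites — 7:A/U (Tv); 8:A/U (Tv); 9:U/C (Ti); 10:G/C (Tv); 12:G/U (Tv); 19:G/C (Tv); 22:U/C (Ti); 29:U/A (Tv).
Of the 8 differences, 2 transitions and 6 transversions over 33 sites: P = 2/33 = 0.060606, Q = 6/33 = 0.181818.
d = −0.5·ln(0.696970) − 0.25·ln(0.636364) = −0.5·(-0.361013) − 0.25·(-0.451985) = 0.2935.

0.2935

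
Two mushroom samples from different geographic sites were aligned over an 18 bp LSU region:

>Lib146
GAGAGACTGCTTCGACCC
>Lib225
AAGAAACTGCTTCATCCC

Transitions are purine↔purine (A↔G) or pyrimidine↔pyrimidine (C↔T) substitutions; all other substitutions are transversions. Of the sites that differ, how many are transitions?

Mismatches occur at site 1 (G/A, transition), site 5 (G/A, transition), site 14 (G/A, transition), site 15 (A/T, transversion).
Of the 4 differences, 3 transitions and 1 transversion, so the answer is 3.

3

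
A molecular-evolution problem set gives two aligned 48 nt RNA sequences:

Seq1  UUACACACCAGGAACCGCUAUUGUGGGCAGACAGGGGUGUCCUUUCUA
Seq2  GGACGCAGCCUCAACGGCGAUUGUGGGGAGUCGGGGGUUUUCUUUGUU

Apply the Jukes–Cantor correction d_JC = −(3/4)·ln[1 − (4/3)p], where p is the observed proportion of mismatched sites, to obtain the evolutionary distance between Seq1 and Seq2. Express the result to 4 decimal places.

0.4408

Differing sites — 1:U/G; 2:U/G; 5:A/G; 8:C/G; 10:A/C; 11:G/U; 12:G/C; 16:C/G; 19:U/G; 28:C/G; 31:A/U; 33:A/G; 39:G/U; 41:C/U; 46:C/G; 48:A/U.
p = 16/48 = 0.333333.
d = −0.75 · ln(1 − (4/3)·0.333333) = −0.75 · ln(0.555556) = −0.75 · (-0.587786) = 0.4408.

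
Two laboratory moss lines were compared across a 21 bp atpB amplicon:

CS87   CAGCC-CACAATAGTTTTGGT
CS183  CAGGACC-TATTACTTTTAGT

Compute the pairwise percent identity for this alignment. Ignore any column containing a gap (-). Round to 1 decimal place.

Excluding the 2 gap columns leaves 19 comparable sites.
The sequences differ at positions 4 (C/G), 5 (C/A), 9 (C/T), 11 (A/T), 14 (G/C), 19 (G/A).
13 of the 19 comparable sites match, so the percent identity is 13/19 × 100 = 68.4%.

68.4%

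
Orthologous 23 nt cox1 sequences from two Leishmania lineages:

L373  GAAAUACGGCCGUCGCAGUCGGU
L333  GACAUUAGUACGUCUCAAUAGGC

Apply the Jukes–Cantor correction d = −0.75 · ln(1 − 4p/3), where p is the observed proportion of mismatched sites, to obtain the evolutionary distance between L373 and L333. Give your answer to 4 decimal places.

Differing sites — 3:A/C; 6:A/U; 7:C/A; 9:G/U; 10:C/A; 15:G/U; 18:G/A; 20:C/A; 23:U/C.
p = 9/23 = 0.391304.
d = −0.75 · ln(1 − (4/3)·0.391304) = −0.75 · ln(0.478261) = −0.75 · (-0.737599) = 0.5532.

0.5532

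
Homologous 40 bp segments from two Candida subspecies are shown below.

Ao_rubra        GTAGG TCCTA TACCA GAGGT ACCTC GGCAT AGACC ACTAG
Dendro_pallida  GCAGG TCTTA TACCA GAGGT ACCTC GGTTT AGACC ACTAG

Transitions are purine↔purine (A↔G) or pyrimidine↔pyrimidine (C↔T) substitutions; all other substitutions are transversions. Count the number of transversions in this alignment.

1

The sequences differ at positions 2 (T/C, transition), 8 (C/T, transition), 28 (C/T, transition), 29 (A/T, transversion).
Of the 4 differences, 3 transitions and 1 transversion, so the answer is 1.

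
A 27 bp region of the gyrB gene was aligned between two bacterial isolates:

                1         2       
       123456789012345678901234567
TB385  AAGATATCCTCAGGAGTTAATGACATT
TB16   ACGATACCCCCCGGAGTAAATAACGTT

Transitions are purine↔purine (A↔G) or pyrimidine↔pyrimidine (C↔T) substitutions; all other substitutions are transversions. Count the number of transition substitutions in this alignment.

4

Differing sites — 2:A/C (Tv); 7:T/C (Ti); 10:T/C (Ti); 12:A/C (Tv); 18:T/A (Tv); 22:G/A (Ti); 25:A/G (Ti).
Of the 7 differences, 4 transitions and 3 transversions, so the answer is 4.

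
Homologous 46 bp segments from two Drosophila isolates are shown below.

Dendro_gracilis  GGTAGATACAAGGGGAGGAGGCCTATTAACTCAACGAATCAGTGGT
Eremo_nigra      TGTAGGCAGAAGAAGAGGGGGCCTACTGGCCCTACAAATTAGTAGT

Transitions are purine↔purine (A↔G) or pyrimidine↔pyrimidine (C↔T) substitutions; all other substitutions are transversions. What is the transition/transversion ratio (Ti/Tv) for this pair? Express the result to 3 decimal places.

The sequences differ at positions 1 (G/T, transversion), 6 (A/G, transition), 7 (T/C, transition), 9 (C/G, transversion), 13 (G/A, transition), 14 (G/A, transition), 19 (A/G, transition), 26 (T/C, transition), 28 (A/G, transition), 29 (A/G, transition), 31 (T/C, transition), 33 (A/T, transversion), 36 (G/A, transition), 40 (C/T, transition), 44 (G/A, transition).
Of the 15 differences, 12 transitions and 3 transversions, so Ti/Tv = 12/3 = 4.000.

4.000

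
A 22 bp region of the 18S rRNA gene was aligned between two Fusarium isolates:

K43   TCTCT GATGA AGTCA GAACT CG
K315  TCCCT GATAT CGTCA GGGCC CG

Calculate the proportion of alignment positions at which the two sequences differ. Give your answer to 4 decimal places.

0.3182

Mismatches occur at site 3 (T/C), site 9 (G/A), site 10 (A/T), site 11 (A/C), site 17 (A/G), site 18 (A/G), site 20 (T/C).
There are 7 differences over 22 sites, so p = 7/22 = 0.3182.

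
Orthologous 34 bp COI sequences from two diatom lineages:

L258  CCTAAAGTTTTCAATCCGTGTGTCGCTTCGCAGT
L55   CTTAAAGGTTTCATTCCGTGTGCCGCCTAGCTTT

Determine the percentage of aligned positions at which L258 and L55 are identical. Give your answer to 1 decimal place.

76.5%

Mismatches occur at site 2 (C↔T), site 8 (T↔G), site 14 (A↔T), site 23 (T↔C), site 27 (T↔C), site 29 (C↔A), site 32 (A↔T), site 33 (G↔T).
26 of the 34 sites match, so the percent identity is 26/34 × 100 = 76.5%.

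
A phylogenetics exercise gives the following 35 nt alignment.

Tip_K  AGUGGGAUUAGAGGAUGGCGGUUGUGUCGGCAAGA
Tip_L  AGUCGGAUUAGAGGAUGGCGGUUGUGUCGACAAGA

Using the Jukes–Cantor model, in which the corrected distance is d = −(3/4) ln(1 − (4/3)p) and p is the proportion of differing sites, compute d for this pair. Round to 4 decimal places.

0.0594

Differing sites — 4:G/C; 30:G/A.
p = 2/35 = 0.057143.
d = −0.75 · ln(1 − (4/3)·0.057143) = −0.75 · ln(0.923809) = −0.75 · (-0.079250) = 0.0594.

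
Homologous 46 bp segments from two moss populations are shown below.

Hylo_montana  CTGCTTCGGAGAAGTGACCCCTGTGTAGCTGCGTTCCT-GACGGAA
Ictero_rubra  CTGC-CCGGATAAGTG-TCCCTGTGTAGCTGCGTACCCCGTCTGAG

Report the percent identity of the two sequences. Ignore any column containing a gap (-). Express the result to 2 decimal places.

81.40%

Excluding the 3 gap columns leaves 43 comparable sites.
The sequences differ at positions 6 (T/C), 11 (G/T), 18 (C/T), 35 (T/A), 38 (T/C), 41 (A/T), 43 (G/T), 46 (A/G).
35 of the 43 comparable sites match, so the percent identity is 35/43 × 100 = 81.40%.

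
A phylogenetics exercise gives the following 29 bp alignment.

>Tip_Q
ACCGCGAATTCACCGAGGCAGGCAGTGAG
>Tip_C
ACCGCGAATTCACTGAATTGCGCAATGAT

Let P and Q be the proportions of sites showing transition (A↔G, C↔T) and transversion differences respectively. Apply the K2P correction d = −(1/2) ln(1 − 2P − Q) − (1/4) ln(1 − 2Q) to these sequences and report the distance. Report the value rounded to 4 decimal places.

The sequences differ at positions 14 (C/T, transition), 17 (G/A, transition), 18 (G/T, transversion), 19 (C/T, transition), 20 (A/G, transition), 21 (G/C, transversion), 25 (G/A, transition), 29 (G/T, transversion).
Of the 8 differences, 5 transitions and 3 transversions over 29 sites: P = 5/29 = 0.172414, Q = 3/29 = 0.103448.
d = −0.5·ln(0.551724) − 0.25·ln(0.793104) = −0.5·(-0.594707) − 0.25·(-0.231801) = 0.3553.

0.3553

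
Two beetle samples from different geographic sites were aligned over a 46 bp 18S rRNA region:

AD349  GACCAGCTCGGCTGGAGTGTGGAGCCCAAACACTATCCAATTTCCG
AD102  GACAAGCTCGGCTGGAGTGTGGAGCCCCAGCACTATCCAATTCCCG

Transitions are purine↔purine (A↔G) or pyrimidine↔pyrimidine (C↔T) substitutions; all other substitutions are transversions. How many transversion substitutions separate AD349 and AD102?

Differing sites — 4:C/A (Tv); 28:A/C (Tv); 30:A/G (Ti); 43:T/C (Ti).
Of the 4 differences, 2 transitions and 2 transversions, so the answer is 2.

2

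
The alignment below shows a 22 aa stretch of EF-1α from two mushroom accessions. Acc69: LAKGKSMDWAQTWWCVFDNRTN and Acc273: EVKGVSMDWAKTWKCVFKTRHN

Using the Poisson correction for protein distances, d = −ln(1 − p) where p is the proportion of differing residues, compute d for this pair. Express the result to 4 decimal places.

0.4520

Mismatches occur at site 1 (L→E), site 2 (A→V), site 5 (K→V), site 11 (Q→K), site 14 (W→K), site 18 (D→K), site 19 (N→T), site 21 (T→H).
p = 8/22 = 0.363636.
d = −ln(1 − 0.363636) = −ln(0.636364) = 0.4520.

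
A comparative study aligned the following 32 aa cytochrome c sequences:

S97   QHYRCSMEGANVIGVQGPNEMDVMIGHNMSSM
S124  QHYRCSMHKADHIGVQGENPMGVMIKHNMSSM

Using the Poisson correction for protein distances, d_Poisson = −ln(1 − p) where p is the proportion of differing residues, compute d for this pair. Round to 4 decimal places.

0.2877

Mismatches occur at site 8 (E/H), site 9 (G/K), site 11 (N/D), site 12 (V/H), site 18 (P/E), site 20 (E/P), site 22 (D/G), site 26 (G/K).
p = 8/32 = 0.250000.
d = −ln(1 − 0.250000) = −ln(0.750000) = 0.2877.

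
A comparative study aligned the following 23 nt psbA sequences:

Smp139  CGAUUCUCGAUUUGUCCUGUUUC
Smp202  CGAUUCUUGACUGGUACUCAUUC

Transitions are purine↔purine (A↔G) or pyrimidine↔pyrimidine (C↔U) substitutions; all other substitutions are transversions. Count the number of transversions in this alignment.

4

Mismatches occur at site 8 (C→U, transition), site 11 (U→C, transition), site 13 (U→G, transversion), site 16 (C→A, transversion), site 19 (G→C, transversion), site 20 (U→A, transversion).
Of the 6 differences, 2 transitions and 4 transversions, so the answer is 4.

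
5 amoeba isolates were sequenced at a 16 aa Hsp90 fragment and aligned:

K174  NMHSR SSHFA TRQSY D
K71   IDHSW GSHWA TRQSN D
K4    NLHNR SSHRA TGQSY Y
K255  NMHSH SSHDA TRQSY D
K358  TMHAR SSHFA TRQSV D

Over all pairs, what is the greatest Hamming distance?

9

Pairwise Hamming distances:
  K174 vs K71: 6
  K174 vs K4: 5
  K174 vs K255: 2
  K174 vs K358: 3
  K71 vs K4: 9
  K71 vs K255: 6
  K71 vs K358: 7
  K4 vs K255: 6
  K4 vs K358: 7
  K255 vs K358: 5
The largest is 9, between K71 and K4.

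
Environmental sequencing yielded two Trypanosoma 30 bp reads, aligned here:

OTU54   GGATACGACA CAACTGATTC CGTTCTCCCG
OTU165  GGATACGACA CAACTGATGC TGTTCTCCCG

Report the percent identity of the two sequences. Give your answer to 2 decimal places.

Differing sites — 19:T/G; 21:C/T.
28 of the 30 sites match, so the percent identity is 28/30 × 100 = 93.33%.

93.33%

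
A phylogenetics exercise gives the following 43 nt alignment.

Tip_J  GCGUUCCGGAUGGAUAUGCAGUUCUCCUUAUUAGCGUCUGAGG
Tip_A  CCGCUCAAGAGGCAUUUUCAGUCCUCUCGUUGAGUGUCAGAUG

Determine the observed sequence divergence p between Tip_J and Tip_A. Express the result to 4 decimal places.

Differing sites — 1:G/C; 4:U/C; 7:C/A; 8:G/A; 11:U/G; 13:G/C; 16:A/U; 18:G/U; 23:U/C; 27:C/U; 28:U/C; 29:U/G; 30:A/U; 32:U/G; 35:C/U; 39:U/A; 42:G/U.
There are 17 differences over 43 sites, so p = 17/43 = 0.3953.

0.3953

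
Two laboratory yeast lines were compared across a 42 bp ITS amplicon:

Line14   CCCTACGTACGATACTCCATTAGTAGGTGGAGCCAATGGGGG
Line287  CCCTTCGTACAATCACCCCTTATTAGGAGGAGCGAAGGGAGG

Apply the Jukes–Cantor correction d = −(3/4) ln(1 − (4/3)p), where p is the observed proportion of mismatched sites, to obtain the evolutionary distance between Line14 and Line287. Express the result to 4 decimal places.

Mismatches occur at site 5 (A/T), site 11 (G/A), site 14 (A/C), site 15 (C/A), site 16 (T/C), site 19 (A/C), site 23 (G/T), site 28 (T/A), site 34 (C/G), site 37 (T/G), site 40 (G/A).
p = 11/42 = 0.261905.
d = −0.75 · ln(1 − (4/3)·0.261905) = −0.75 · ln(0.650793) = −0.75 · (-0.429564) = 0.3222.

0.3222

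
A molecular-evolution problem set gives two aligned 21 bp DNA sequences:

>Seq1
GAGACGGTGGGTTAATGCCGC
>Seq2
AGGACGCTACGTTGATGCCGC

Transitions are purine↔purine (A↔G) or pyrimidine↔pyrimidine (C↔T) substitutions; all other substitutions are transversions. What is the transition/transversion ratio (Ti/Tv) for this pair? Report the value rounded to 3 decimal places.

The sequences differ at positions 1 (G/A, transition), 2 (A/G, transition), 7 (G/C, transversion), 9 (G/A, transition), 10 (G/C, transversion), 14 (A/G, transition).
Of the 6 differences, 4 transitions and 2 transversions, so Ti/Tv = 4/2 = 2.000.

2.000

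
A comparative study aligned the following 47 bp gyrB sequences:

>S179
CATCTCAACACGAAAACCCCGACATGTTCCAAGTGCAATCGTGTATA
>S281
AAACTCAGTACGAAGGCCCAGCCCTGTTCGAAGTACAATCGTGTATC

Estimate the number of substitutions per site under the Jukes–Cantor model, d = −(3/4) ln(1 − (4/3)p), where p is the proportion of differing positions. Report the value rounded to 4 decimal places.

Mismatches occur at site 1 (C→A), site 3 (T→A), site 8 (A→G), site 9 (C→T), site 15 (A→G), site 16 (A→G), site 20 (C→A), site 22 (A→C), site 24 (A→C), site 30 (C→G), site 35 (G→A), site 47 (A→C).
p = 12/47 = 0.255319.
d = −0.75 · ln(1 − (4/3)·0.255319) = −0.75 · ln(0.659575) = −0.75 · (-0.416160) = 0.3121.

0.3121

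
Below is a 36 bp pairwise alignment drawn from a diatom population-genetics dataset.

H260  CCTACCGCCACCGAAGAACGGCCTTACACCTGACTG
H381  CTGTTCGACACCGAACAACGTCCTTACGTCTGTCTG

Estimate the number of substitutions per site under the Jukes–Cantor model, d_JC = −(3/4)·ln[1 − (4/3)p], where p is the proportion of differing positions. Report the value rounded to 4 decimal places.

0.3470

The sequences differ at positions 2 (C/T), 3 (T/G), 4 (A/T), 5 (C/T), 8 (C/A), 16 (G/C), 21 (G/T), 28 (A/G), 29 (C/T), 33 (A/T).
p = 10/36 = 0.277778.
d = −0.75 · ln(1 − (4/3)·0.277778) = −0.75 · ln(0.629629) = −0.75 · (-0.462625) = 0.3470.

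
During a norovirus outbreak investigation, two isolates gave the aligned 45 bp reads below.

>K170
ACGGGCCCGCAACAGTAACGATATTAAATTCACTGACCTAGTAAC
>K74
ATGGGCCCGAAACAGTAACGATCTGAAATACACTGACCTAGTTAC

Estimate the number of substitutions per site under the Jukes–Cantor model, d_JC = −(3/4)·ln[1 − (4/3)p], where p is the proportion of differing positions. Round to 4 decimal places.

0.1468

The sequences differ at positions 2 (C/T), 10 (C/A), 23 (A/C), 25 (T/G), 30 (T/A), 43 (A/T).
p = 6/45 = 0.133333.
d = −0.75 · ln(1 − (4/3)·0.133333) = −0.75 · ln(0.822223) = −0.75 · (-0.195744) = 0.1468.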